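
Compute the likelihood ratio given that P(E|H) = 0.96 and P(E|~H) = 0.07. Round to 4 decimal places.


LR = P(E|H) / P(E|~H)
= 0.96 / 0.07 = 13.7143

13.7143


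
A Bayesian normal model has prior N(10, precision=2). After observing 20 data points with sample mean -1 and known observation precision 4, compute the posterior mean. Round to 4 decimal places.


Posterior mean = (prior_precision * prior_mean + n * data_precision * data_mean) / (prior_precision + n * data_precision)
Numerator = 2*10 + 20*4*-1 = -60
Denominator = 2 + 20*4 = 82
Posterior mean = -0.7317

-0.7317


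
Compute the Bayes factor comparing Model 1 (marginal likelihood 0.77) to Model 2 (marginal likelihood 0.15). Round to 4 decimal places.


BF12 = marginal likelihood of M1 / marginal likelihood of M2
= 0.77/0.15
= 5.1333

5.1333


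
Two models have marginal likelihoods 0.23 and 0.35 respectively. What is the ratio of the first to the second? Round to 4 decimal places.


Evidence ratio = 0.23 / 0.35
= 0.6571

0.6571


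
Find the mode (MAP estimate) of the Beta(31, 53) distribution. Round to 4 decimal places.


For Beta(a,b) with a,b > 1:
Mode = (a-1)/(a+b-2) = (31-1)/(84-2)
= 30/82 = 0.3659

0.3659


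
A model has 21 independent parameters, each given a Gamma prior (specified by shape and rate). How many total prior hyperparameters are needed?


Each Gamma prior needs 2 hyperparameters (shape and rate).
Total = 2 * 21 = 42

42


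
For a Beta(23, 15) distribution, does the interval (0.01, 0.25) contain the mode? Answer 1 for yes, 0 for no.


Mode of Beta(a,b) = (a-1)/(a+b-2)
= (23-1)/(23+15-2) = 0.6111
Check: 0.01 <= 0.6111 <= 0.25?
Result: 0

0


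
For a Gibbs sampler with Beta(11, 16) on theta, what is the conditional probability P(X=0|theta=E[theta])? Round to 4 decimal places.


E[theta] = 11/(11+16) = 0.4074
P(X=0|theta) = 1 - theta = 0.5926

0.5926


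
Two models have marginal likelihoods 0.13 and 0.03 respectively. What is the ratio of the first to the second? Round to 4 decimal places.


Evidence ratio = 0.13 / 0.03
= 4.3333

4.3333


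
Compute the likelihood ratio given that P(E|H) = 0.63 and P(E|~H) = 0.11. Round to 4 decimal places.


LR = P(E|H) / P(E|~H)
= 0.63 / 0.11 = 5.7273

5.7273


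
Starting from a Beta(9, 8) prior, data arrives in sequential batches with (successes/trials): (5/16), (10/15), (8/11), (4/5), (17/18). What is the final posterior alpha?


In sequential Bayesian updating, we sum all successes.
Total successes = 44
Final alpha = 9 + 44 = 53

53


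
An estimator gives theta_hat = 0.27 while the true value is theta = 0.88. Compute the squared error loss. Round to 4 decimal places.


The squared error loss is (theta_hat - theta)^2
= (0.27 - 0.88)^2
= (-0.61)^2 = 0.3721

0.3721


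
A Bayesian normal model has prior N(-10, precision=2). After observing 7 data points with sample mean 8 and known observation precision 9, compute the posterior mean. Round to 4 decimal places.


Posterior mean = (prior_precision * prior_mean + n * data_precision * data_mean) / (prior_precision + n * data_precision)
Numerator = 2*-10 + 7*9*8 = 484
Denominator = 2 + 7*9 = 65
Posterior mean = 7.4462

7.4462


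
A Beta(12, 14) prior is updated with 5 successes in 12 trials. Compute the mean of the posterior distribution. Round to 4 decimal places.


After update: Beta(17, 21)
Mean = 17 / (17 + 21) = 17 / 38
= 0.4474

0.4474


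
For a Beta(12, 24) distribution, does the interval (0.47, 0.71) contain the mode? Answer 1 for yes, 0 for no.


Mode of Beta(a,b) = (a-1)/(a+b-2)
= (12-1)/(12+24-2) = 0.3235
Check: 0.47 <= 0.3235 <= 0.71?
Result: 0

0


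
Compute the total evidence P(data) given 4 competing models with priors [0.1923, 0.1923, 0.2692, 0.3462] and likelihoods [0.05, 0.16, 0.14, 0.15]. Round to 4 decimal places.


Marginal likelihood = sum P(model_i) * P(data|model_i)
Model 1: 0.1923 * 0.05 = 0.0096
Model 2: 0.1923 * 0.16 = 0.0308
Model 3: 0.2692 * 0.14 = 0.0377
Model 4: 0.3462 * 0.15 = 0.0519
Total = 0.13

0.13


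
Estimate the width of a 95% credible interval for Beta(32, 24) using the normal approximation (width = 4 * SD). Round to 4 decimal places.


For Beta(a,b): Var = ab/((a+b)^2(a+b+1))
Var = 0.0043, SD = 0.0655
Approximate 95% CI width = 4 * 0.0655 = 0.2622

0.2622


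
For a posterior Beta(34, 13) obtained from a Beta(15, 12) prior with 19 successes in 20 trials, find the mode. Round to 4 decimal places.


Mode = (alpha - 1) / (alpha + beta - 2)
= 33 / 45
= 0.7333

0.7333


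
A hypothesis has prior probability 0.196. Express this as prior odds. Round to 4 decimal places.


Odds = P(H) / P(not H) = 0.196 / 0.804
= 0.2438

0.2438


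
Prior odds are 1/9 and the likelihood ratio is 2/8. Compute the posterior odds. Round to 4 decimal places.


Posterior odds = prior odds * likelihood ratio
= (1/9) * (2/8)
= 2 / 72
= 0.0278

0.0278


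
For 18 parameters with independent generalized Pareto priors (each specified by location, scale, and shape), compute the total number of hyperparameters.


A generalized Pareto prior has 3 hyperparameters per parameter.
Total = 18 * 3 = 54

54


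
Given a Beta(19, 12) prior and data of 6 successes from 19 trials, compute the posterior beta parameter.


Number of failures = 19 - 6 = 13
Posterior beta = 12 + 13 = 25

25


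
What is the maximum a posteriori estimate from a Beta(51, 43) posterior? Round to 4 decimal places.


The MAP estimate equals the mode of the distribution.
Mode of Beta(a,b) = (a-1)/(a+b-2)
= 50/92
= 0.5435

0.5435


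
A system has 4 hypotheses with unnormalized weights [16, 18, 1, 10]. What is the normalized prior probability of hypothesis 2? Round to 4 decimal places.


The normalized prior is the weight divided by the total.
Total weight = 45
P(H2) = 18 / 45 = 0.4

0.4


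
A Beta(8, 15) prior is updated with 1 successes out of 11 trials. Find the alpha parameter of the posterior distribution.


In the Beta-Binomial conjugate update:
alpha_post = alpha_prior + successes
= 8 + 1
= 9

9


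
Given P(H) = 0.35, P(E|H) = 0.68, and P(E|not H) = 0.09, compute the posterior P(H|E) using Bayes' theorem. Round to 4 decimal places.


By Bayes' theorem: P(H|E) = P(E|H)*P(H) / P(E)
P(E) = P(E|H)*P(H) + P(E|not H)*P(not H)
P(E) = 0.68*0.35 + 0.09*0.65 = 0.2965
P(H|E) = 0.68*0.35 / 0.2965 = 0.8027

0.8027


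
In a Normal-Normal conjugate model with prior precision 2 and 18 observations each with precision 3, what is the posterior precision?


Posterior precision = prior precision + n * observation precision
= 2 + 18 * 3
= 2 + 54 = 56

56


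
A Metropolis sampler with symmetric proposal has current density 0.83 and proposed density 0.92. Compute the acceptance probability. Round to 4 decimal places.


For symmetric proposals, acceptance = min(1, pi(x*)/pi(x))
= min(1, 0.92/0.83)
= min(1, 1.1084) = 1.0

1.0


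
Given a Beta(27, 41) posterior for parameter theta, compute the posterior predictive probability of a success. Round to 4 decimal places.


For a Beta-Bernoulli model, the predictive probability is the mean:
P(success) = 27/(27+41) = 27/68 = 0.3971

0.3971


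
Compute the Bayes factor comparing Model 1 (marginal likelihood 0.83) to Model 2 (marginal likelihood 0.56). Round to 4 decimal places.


BF12 = marginal likelihood of M1 / marginal likelihood of M2
= 0.83/0.56
= 1.4821

1.4821


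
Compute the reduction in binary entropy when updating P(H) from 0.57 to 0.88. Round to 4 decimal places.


H_before = -p*log2(p) - (1-p)*log2(1-p) for p=0.57: 0.9858
H_after for p=0.88: 0.5294
Reduction = 0.9858 - 0.5294 = 0.4565

0.4565


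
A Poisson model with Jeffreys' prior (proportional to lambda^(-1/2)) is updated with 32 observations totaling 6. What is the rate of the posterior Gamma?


Posterior = Gamma(0.5 + S, n)
= Gamma(0.5 + 6, 32)
Posterior rate = 0 + n = 32

32.0


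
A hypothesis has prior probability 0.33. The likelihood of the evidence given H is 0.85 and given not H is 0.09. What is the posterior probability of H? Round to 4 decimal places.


Using Bayes' theorem:
P(E) = 0.33 * 0.85 + 0.67 * 0.09
P(E) = 0.3408
P(H|E) = (0.33 * 0.85) / 0.3408 = 0.8231

0.8231


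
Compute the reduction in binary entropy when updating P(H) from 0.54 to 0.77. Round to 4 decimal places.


H_before = -p*log2(p) - (1-p)*log2(1-p) for p=0.54: 0.9954
H_after for p=0.77: 0.778
Reduction = 0.9954 - 0.778 = 0.2174

0.2174


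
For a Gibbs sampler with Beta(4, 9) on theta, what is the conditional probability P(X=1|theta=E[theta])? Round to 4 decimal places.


E[theta] = 4/(4+9) = 0.3077
P(X=1|theta) = theta = 0.3077

0.3077


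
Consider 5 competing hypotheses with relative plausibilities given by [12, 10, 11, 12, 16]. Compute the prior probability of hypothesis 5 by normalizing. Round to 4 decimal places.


Sum of weights = 12 + 10 + 11 + 12 + 16 = 61
Normalized prior for H5 = 16 / 61
= 0.2623

0.2623


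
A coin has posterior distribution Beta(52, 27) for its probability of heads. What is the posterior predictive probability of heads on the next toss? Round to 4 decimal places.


Posterior predictive = E[theta] = alpha/(alpha+beta)
= 52/79
= 0.6582

0.6582


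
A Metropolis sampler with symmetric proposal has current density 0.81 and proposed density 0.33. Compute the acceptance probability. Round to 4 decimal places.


For symmetric proposals, acceptance = min(1, pi(x*)/pi(x))
= min(1, 0.33/0.81)
= min(1, 0.4074) = 0.4074

0.4074


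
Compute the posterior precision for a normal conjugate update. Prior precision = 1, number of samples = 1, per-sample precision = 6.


tau_post = tau_0 + n * tau
= 1 + 1 * 6 = 7

7


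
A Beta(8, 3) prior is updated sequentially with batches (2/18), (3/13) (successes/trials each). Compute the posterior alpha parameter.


Sequential conjugate updating is equivalent to a single batch update.
Total successes across all batches = 5
alpha_posterior = alpha_prior + total_successes = 8 + 5
= 13

13


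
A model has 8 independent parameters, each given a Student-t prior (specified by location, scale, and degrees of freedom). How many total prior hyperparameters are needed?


Each Student-t prior needs 3 hyperparameters (location, scale, and degrees of freedom).
Total = 3 * 8 = 24

24


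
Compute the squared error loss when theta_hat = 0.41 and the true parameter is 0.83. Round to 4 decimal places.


L = (theta_hat - theta_true)^2
= (0.41 - 0.83)^2
= -0.42^2 = 0.1764

0.1764


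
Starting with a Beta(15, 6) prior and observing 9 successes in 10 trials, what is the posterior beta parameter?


Posterior beta = prior beta + failures
Failures = 10 - 9 = 1
beta_post = 6 + 1 = 7

7


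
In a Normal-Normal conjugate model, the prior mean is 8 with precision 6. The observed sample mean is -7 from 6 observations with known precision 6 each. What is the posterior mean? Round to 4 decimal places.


Posterior precision = tau0 + n*tau = 6 + 6*6 = 42
Posterior mean = (tau0*mu0 + n*tau*xbar) / posterior_precision
= (6*8 + 6*6*-7) / 42
= -204 / 42 = -4.8571

-4.8571


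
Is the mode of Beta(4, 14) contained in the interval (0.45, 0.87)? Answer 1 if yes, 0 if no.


Mode = (a-1)/(a+b-2) = 3/16 = 0.1875
Interval: (0.45, 0.87)
Contains mode? 0

0


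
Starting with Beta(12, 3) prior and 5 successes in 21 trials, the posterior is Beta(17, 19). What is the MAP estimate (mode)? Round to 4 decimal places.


The mode of Beta(a, b) when a > 1 and b > 1 is (a-1)/(a+b-2)
= (17 - 1) / (17 + 19 - 2)
= 16 / 34
= 0.4706

0.4706


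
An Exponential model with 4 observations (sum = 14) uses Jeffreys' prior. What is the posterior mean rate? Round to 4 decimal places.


Posterior Gamma(4, 14)
E[lambda] = 4/14 = 0.2857

0.2857


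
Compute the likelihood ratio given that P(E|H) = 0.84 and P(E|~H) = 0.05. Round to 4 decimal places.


LR = P(E|H) / P(E|~H)
= 0.84 / 0.05 = 16.8

16.8


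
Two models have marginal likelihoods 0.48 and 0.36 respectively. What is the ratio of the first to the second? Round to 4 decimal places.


Evidence ratio = 0.48 / 0.36
= 1.3333

1.3333


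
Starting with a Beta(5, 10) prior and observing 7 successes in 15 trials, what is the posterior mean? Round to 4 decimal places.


Posterior parameters: alpha = 5 + 7 = 12
beta = 10 + 8 = 18
Posterior mean = alpha / (alpha + beta) = 12 / 30
= 0.4

0.4


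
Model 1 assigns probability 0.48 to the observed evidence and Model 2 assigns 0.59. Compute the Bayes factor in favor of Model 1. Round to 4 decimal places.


BF = P(data|M1) / P(data|M2)
= 0.48 / 0.59 = 0.8136

0.8136


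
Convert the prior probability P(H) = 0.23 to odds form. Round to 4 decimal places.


P(not H) = 1 - 0.23 = 0.77
Odds = 0.23 / 0.77 = 0.2987

0.2987


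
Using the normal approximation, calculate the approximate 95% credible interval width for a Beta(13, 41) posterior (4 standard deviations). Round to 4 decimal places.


Var(Beta) = 13*41/(54^2 * 55) = 0.0033
SD = 0.0576
Width ~ 4*SD = 0.2306

0.2306


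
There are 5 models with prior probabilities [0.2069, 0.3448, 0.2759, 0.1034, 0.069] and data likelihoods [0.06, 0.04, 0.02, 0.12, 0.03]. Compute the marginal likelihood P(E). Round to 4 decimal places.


P(E) = sum over models of P(M_i) * P(E|M_i)
= 0.2069*0.06 + 0.3448*0.04 + 0.2759*0.02 + 0.1034*0.12 + 0.069*0.03
= 0.0462

0.0462


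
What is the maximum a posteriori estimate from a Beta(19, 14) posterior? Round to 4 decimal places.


The MAP estimate equals the mode of the distribution.
Mode of Beta(a,b) = (a-1)/(a+b-2)
= 18/31
= 0.5806

0.5806


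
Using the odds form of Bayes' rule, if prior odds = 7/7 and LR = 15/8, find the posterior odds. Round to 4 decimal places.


Bayes' rule in odds form: posterior odds = prior odds * LR
= (7 * 15) / (7 * 8)
= 105/56 = 1.875

1.875


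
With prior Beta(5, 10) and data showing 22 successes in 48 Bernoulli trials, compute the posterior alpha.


Conjugate update: alpha_posterior = alpha_prior + k
= 5 + 22 = 27

27


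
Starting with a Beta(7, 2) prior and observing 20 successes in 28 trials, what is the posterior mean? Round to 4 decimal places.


Posterior parameters: alpha = 7 + 20 = 27
beta = 2 + 8 = 10
Posterior mean = alpha / (alpha + beta) = 27 / 37
= 0.7297

0.7297


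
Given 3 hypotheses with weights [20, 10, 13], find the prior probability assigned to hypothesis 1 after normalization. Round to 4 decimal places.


To normalize, divide each weight by the sum of all weights.
Sum = 43
Prior(H1) = 20/43 = 0.4651

0.4651


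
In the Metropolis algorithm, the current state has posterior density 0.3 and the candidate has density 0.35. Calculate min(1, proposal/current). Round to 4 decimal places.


Ratio = 0.35/0.3 = 1.1667
Acceptance probability = min(1, 1.1667)
= 1.0

1.0


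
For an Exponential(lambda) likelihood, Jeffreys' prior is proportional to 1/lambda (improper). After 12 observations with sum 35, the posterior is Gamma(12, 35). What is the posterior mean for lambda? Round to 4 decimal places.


Posterior = Gamma(n, sum_x) = Gamma(12, 35)
Posterior mean = shape/rate = 12/35
= 0.3429

0.3429


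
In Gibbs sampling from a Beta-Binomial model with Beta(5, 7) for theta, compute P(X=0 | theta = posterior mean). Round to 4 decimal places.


Posterior mean = alpha/(alpha+beta) = 5/12 = 0.4167
P(X=0|theta=mean) = 1 - theta = 0.5833

0.5833


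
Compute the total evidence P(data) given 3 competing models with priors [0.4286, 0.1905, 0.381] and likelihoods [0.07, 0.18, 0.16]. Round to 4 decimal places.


Marginal likelihood = sum P(model_i) * P(data|model_i)
Model 1: 0.4286 * 0.07 = 0.03
Model 2: 0.1905 * 0.18 = 0.0343
Model 3: 0.381 * 0.16 = 0.061
Total = 0.1253

0.1253


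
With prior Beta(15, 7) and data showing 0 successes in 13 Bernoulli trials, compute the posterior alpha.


Conjugate update: alpha_posterior = alpha_prior + k
= 15 + 0 = 15

15


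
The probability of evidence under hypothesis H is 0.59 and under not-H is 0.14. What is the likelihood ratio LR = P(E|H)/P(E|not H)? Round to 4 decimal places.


LR = 0.59 / 0.14
= 4.2143

4.2143


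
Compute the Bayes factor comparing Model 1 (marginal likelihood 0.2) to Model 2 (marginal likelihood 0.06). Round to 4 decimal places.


BF12 = marginal likelihood of M1 / marginal likelihood of M2
= 0.2/0.06
= 3.3333

3.3333


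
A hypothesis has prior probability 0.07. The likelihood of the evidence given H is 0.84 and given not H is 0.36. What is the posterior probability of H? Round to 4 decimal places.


Using Bayes' theorem:
P(E) = 0.07 * 0.84 + 0.93 * 0.36
P(E) = 0.3936
P(H|E) = (0.07 * 0.84) / 0.3936 = 0.1494

0.1494


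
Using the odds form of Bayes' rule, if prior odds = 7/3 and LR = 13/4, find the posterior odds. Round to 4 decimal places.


Bayes' rule in odds form: posterior odds = prior odds * LR
= (7 * 13) / (3 * 4)
= 91/12 = 7.5833

7.5833


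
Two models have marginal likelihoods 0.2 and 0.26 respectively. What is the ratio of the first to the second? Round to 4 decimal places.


Evidence ratio = 0.2 / 0.26
= 0.7692

0.7692


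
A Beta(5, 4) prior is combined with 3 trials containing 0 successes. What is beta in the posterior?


In conjugate updating:
beta_posterior = beta_prior + (n - k)
= 4 + (3 - 0)
= 4 + 3 = 7

7


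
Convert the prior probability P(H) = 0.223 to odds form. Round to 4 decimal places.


P(not H) = 1 - 0.223 = 0.777
Odds = 0.223 / 0.777 = 0.287

0.287


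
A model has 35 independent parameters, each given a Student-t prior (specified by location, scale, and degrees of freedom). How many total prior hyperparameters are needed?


Each Student-t prior needs 3 hyperparameters (location, scale, and degrees of freedom).
Total = 3 * 35 = 105

105


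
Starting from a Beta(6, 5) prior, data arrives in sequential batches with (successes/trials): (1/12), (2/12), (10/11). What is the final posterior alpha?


In sequential Bayesian updating, we sum all successes.
Total successes = 13
Final alpha = 6 + 13 = 19

19


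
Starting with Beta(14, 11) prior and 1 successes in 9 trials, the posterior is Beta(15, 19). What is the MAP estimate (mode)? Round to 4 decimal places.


The mode of Beta(a, b) when a > 1 and b > 1 is (a-1)/(a+b-2)
= (15 - 1) / (15 + 19 - 2)
= 14 / 32
= 0.4375

0.4375


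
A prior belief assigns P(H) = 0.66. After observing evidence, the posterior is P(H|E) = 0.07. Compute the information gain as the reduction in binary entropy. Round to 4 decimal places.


H(prior) = -0.66*log2(0.66) - 0.34*log2(0.34)
= 0.9248
H(post) = -0.07*log2(0.07) - 0.93*log2(0.93)
= 0.3659
IG = 0.9248 - 0.3659 = 0.5589

0.5589


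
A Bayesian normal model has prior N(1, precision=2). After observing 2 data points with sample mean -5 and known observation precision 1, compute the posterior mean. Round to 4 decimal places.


Posterior mean = (prior_precision * prior_mean + n * data_precision * data_mean) / (prior_precision + n * data_precision)
Numerator = 2*1 + 2*1*-5 = -8
Denominator = 2 + 2*1 = 4
Posterior mean = -2.0

-2.0


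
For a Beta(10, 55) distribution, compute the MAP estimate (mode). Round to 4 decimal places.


MAP = mode = (a-1)/(a+b-2)
= (10-1)/(10+55-2)
= 9/63 = 0.1429

0.1429


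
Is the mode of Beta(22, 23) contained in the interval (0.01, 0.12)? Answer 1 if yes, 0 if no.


Mode = (a-1)/(a+b-2) = 21/43 = 0.4884
Interval: (0.01, 0.12)
Contains mode? 0

0


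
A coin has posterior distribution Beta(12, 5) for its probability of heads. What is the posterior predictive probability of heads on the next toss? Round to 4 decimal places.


Posterior predictive = E[theta] = alpha/(alpha+beta)
= 12/17
= 0.7059

0.7059


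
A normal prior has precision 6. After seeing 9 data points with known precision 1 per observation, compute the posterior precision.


In the conjugate normal model, precisions add:
tau_posterior = tau_prior + n * tau_data
= 6 + 9*1 = 15

15


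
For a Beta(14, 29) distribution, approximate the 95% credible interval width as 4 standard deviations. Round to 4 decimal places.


Variance of Beta(a,b) = ab / ((a+b)^2 * (a+b+1))
= 14*29 / ((43)^2 * 44)
= 0.005
SD = sqrt(0.005) = 0.0706
Width = 4 * SD = 0.2826

0.2826


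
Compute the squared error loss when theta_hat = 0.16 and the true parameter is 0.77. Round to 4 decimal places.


L = (theta_hat - theta_true)^2
= (0.16 - 0.77)^2
= -0.61^2 = 0.3721

0.3721


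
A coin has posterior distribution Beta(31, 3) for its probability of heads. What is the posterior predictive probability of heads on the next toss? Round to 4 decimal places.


Posterior predictive = E[theta] = alpha/(alpha+beta)
= 31/34
= 0.9118

0.9118


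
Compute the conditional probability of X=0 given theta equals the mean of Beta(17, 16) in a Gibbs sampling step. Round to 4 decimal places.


Mean of Beta(17, 16) = 0.5152
P(X=0 | theta=0.5152) = 0.4848

0.4848


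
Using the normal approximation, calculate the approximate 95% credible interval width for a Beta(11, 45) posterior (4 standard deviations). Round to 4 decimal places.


Var(Beta) = 11*45/(56^2 * 57) = 0.0028
SD = 0.0526
Width ~ 4*SD = 0.2105

0.2105


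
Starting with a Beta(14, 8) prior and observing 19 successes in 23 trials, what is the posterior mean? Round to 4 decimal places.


Posterior parameters: alpha = 14 + 19 = 33
beta = 8 + 4 = 12
Posterior mean = alpha / (alpha + beta) = 33 / 45
= 0.7333

0.7333


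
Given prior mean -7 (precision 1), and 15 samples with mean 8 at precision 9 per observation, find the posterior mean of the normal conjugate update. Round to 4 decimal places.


The posterior mean is a precision-weighted average of prior and data.
Post. prec. = 1 + 135 = 136
Post. mean = (-7 + 1080)/136 = 1073/136 = 7.8897

7.8897


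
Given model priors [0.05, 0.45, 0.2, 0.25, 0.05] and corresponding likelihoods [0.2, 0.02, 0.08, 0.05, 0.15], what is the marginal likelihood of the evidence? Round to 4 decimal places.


P(E) = sum_i P(M_i) P(E|M_i)
= 0.01 + 0.009 + 0.016 + 0.0125 + 0.0075
= 0.055

0.055


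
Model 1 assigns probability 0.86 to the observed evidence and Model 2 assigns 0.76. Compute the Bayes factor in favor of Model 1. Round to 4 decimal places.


BF = P(data|M1) / P(data|M2)
= 0.86 / 0.76 = 1.1316

1.1316


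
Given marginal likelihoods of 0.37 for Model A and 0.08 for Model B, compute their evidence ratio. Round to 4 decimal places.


Ratio = ML(A) / ML(B) = 0.37/0.08
= 4.625

4.625


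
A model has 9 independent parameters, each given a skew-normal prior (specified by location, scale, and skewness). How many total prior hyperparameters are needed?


Each skew-normal prior needs 3 hyperparameters (location, scale, and skewness).
Total = 3 * 9 = 27

27


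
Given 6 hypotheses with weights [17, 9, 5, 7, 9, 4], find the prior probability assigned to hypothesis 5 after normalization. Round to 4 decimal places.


To normalize, divide each weight by the sum of all weights.
Sum = 51
Prior(H5) = 9/51 = 0.1765

0.1765


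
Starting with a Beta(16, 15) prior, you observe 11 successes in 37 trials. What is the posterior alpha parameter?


For a Beta-Binomial conjugate model:
Posterior alpha = prior alpha + number of successes
= 16 + 11 = 27

27


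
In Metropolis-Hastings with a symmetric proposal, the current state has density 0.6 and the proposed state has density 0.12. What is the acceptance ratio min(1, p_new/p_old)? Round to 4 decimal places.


Ratio = p_new / p_old = 0.12 / 0.6 = 0.2
Acceptance = min(1, 0.2) = 0.2

0.2


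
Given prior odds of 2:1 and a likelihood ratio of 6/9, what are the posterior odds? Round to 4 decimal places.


Posterior odds = prior odds * LR
Prior odds = 2/1 = 2.0
LR = 6/9 = 0.6667
Posterior odds = 2.0 * 0.6667 = 1.3333

1.3333


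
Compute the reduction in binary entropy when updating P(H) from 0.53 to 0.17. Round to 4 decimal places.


H_before = -p*log2(p) - (1-p)*log2(1-p) for p=0.53: 0.9974
H_after for p=0.17: 0.6577
Reduction = 0.9974 - 0.6577 = 0.3397

0.3397


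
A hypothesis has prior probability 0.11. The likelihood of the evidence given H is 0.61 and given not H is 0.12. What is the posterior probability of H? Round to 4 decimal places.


Using Bayes' theorem:
P(E) = 0.11 * 0.61 + 0.89 * 0.12
P(E) = 0.1739
P(H|E) = (0.11 * 0.61) / 0.1739 = 0.3859

0.3859


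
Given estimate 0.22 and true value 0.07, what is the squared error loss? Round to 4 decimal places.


Squared error = (estimate - true)^2
Difference = 0.15
Loss = 0.15^2 = 0.0225

0.0225


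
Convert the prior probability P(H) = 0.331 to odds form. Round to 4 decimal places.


P(not H) = 1 - 0.331 = 0.669
Odds = 0.331 / 0.669 = 0.4948

0.4948


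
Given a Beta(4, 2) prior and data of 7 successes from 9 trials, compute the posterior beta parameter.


Number of failures = 9 - 7 = 2
Posterior beta = 2 + 2 = 4

4


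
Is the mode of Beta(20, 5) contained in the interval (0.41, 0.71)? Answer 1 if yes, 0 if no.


Mode = (a-1)/(a+b-2) = 19/23 = 0.8261
Interval: (0.41, 0.71)
Contains mode? 0

0


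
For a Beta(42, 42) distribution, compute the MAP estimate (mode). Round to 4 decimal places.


MAP = mode = (a-1)/(a+b-2)
= (42-1)/(42+42-2)
= 41/82 = 0.5

0.5


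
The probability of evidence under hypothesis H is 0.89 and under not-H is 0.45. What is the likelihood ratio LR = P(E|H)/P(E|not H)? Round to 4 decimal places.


LR = 0.89 / 0.45
= 1.9778

1.9778


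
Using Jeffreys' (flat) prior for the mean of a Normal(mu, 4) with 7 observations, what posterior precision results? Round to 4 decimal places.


Flat prior means prior precision is 0.
Posterior precision = n / sigma^2 = 7/4 = 1.75

1.75


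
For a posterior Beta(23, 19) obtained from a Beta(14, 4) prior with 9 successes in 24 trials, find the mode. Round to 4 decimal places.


Mode = (alpha - 1) / (alpha + beta - 2)
= 22 / 40
= 0.55

0.55


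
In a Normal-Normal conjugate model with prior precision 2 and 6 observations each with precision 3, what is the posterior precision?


Posterior precision = prior precision + n * observation precision
= 2 + 6 * 3
= 2 + 18 = 20

20


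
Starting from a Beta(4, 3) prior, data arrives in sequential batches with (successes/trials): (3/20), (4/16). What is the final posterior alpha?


In sequential Bayesian updating, we sum all successes.
Total successes = 7
Final alpha = 4 + 7 = 11

11


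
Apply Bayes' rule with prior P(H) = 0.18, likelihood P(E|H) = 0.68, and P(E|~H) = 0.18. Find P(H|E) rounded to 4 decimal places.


Step 1: Compute marginal P(E) = P(E|H)P(H) + P(E|~H)P(~H)
= 0.68*0.18 + 0.18*0.82 = 0.27
Step 2: P(H|E) = P(E|H)P(H)/P(E) = 0.1224/0.27
= 0.4533

0.4533


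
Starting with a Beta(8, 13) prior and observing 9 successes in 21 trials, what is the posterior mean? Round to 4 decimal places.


Posterior parameters: alpha = 8 + 9 = 17
beta = 13 + 12 = 25
Posterior mean = alpha / (alpha + beta) = 17 / 42
= 0.4048

0.4048


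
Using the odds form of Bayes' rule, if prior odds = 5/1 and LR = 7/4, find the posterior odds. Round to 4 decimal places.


Bayes' rule in odds form: posterior odds = prior odds * LR
= (5 * 7) / (1 * 4)
= 35/4 = 8.75

8.75


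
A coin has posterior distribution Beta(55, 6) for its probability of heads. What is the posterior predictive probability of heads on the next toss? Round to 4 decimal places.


Posterior predictive = E[theta] = alpha/(alpha+beta)
= 55/61
= 0.9016

0.9016


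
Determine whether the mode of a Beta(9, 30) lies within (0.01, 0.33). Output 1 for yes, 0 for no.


First find the mode: (a-1)/(a+b-2) = 0.2162
Is 0.2162 in (0.01, 0.33)? 1

1


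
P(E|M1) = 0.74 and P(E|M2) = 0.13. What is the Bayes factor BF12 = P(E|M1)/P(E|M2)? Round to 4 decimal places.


Bayes factor BF12 = P(E|M1) / P(E|M2)
= 0.74 / 0.13
= 5.6923

5.6923


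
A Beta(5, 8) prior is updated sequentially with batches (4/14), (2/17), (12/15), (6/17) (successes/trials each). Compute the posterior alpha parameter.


Sequential conjugate updating is equivalent to a single batch update.
Total successes across all batches = 24
alpha_posterior = alpha_prior + total_successes = 5 + 24
= 29

29


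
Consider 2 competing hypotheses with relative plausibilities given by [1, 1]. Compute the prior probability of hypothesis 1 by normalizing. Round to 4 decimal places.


Sum of weights = 1 + 1 = 2
Normalized prior for H1 = 1 / 2
= 0.5

0.5


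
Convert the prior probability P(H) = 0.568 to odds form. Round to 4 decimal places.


P(not H) = 1 - 0.568 = 0.432
Odds = 0.568 / 0.432 = 1.3148

1.3148


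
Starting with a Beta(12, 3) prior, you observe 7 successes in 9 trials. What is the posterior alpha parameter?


For a Beta-Binomial conjugate model:
Posterior alpha = prior alpha + number of successes
= 12 + 7 = 19

19


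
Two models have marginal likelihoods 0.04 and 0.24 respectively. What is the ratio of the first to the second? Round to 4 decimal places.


Evidence ratio = 0.04 / 0.24
= 0.1667

0.1667


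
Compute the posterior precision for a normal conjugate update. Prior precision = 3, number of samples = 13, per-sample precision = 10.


tau_post = tau_0 + n * tau
= 3 + 13 * 10 = 133

133


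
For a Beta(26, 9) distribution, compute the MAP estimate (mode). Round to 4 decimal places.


MAP = mode = (a-1)/(a+b-2)
= (26-1)/(26+9-2)
= 25/33 = 0.7576

0.7576


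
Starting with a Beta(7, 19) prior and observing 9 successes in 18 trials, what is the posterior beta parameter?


Posterior beta = prior beta + failures
Failures = 18 - 9 = 9
beta_post = 19 + 9 = 28

28


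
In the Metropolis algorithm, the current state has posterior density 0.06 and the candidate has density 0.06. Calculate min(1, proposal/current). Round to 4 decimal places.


Ratio = 0.06/0.06 = 1.0
Acceptance probability = min(1, 1.0)
= 1.0

1.0


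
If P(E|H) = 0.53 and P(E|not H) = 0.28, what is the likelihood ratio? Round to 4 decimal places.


Likelihood ratio = P(E|H) / P(E|not H)
= 0.53 / 0.28
= 1.8929

1.8929


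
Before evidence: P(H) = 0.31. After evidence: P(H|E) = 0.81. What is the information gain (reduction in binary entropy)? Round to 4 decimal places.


Prior entropy = 0.8932
Posterior entropy = 0.7015
Information gain = 0.8932 - 0.7015 = 0.1917

0.1917


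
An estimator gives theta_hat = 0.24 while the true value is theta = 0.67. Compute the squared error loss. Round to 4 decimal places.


The squared error loss is (theta_hat - theta)^2
= (0.24 - 0.67)^2
= (-0.43)^2 = 0.1849

0.1849


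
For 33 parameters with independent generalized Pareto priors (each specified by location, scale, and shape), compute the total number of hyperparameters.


A generalized Pareto prior has 3 hyperparameters per parameter.
Total = 33 * 3 = 99

99


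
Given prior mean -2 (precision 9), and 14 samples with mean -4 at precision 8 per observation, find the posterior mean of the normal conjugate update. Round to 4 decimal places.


The posterior mean is a precision-weighted average of prior and data.
Post. prec. = 9 + 112 = 121
Post. mean = (-18 + -448)/121 = -466/121 = -3.8512

-3.8512


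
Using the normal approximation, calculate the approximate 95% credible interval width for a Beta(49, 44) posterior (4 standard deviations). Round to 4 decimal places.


Var(Beta) = 49*44/(93^2 * 94) = 0.0027
SD = 0.0515
Width ~ 4*SD = 0.206

0.206


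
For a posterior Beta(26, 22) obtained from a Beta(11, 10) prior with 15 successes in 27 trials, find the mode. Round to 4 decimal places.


Mode = (alpha - 1) / (alpha + beta - 2)
= 25 / 46
= 0.5435

0.5435


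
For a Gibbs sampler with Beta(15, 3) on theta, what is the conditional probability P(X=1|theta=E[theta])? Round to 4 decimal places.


E[theta] = 15/(15+3) = 0.8333
P(X=1|theta) = theta = 0.8333

0.8333


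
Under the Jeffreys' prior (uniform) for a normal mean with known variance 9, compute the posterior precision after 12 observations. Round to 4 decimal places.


Prior precision = 0 (flat prior).
Post. prec. = 0 + n/var = 12/9 = 1.3333

1.3333


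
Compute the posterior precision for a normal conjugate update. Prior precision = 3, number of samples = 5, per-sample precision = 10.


tau_post = tau_0 + n * tau
= 3 + 5 * 10 = 53

53


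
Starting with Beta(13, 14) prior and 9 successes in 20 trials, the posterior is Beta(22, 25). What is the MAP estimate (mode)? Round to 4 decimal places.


The mode of Beta(a, b) when a > 1 and b > 1 is (a-1)/(a+b-2)
= (22 - 1) / (22 + 25 - 2)
= 21 / 45
= 0.4667

0.4667


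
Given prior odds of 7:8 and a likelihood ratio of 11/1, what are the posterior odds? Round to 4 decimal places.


Posterior odds = prior odds * LR
Prior odds = 7/8 = 0.875
LR = 11/1 = 11.0
Posterior odds = 0.875 * 11.0 = 9.625

9.625


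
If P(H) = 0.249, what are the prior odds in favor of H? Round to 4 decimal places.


Prior odds = P(H) / (1 - P(H))
= 0.249 / 0.751
= 0.3316

0.3316


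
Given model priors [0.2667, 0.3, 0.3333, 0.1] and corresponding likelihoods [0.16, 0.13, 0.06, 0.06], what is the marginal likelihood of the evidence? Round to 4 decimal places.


P(E) = sum_i P(M_i) P(E|M_i)
= 0.0427 + 0.039 + 0.02 + 0.006
= 0.1077

0.1077


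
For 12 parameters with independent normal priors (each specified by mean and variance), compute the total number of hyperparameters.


A normal prior has 2 hyperparameters per parameter.
Total = 12 * 2 = 24

24


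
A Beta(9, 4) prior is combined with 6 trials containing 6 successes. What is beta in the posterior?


In conjugate updating:
beta_posterior = beta_prior + (n - k)
= 4 + (6 - 6)
= 4 + 0 = 4

4


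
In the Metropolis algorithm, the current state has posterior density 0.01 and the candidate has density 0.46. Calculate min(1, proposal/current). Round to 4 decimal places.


Ratio = 0.46/0.01 = 46.0
Acceptance probability = min(1, 46.0)
= 1.0

1.0


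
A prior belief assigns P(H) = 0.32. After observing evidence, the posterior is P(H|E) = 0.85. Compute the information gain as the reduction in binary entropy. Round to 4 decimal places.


H(prior) = -0.32*log2(0.32) - 0.68*log2(0.68)
= 0.9044
H(post) = -0.85*log2(0.85) - 0.15*log2(0.15)
= 0.6098
IG = 0.9044 - 0.6098 = 0.2945

0.2945


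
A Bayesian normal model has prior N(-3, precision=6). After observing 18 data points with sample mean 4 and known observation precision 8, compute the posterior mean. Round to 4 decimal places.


Posterior mean = (prior_precision * prior_mean + n * data_precision * data_mean) / (prior_precision + n * data_precision)
Numerator = 6*-3 + 18*8*4 = 558
Denominator = 6 + 18*8 = 150
Posterior mean = 3.72

3.72


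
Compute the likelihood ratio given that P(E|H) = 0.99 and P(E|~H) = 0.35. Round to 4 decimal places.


LR = P(E|H) / P(E|~H)
= 0.99 / 0.35 = 2.8286

2.8286


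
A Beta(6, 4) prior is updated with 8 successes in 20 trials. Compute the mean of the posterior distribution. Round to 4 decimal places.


After update: Beta(14, 16)
Mean = 14 / (14 + 16) = 14 / 30
= 0.4667

0.4667


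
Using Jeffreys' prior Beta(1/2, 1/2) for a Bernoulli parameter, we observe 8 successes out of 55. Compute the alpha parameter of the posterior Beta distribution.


Conjugate update: Beta(0.5 + k, 0.5 + n - k).
k = 8, n - k = 47
Posterior alpha = 0.5 + k = 0.5 + 8 = 8.5

8.5


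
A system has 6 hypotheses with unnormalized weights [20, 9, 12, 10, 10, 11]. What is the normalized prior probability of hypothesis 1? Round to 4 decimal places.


The normalized prior is the weight divided by the total.
Total weight = 72
P(H1) = 20 / 72 = 0.2778

0.2778


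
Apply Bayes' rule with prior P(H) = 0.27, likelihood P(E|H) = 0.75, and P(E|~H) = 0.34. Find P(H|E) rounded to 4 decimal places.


Step 1: Compute marginal P(E) = P(E|H)P(H) + P(E|~H)P(~H)
= 0.75*0.27 + 0.34*0.73 = 0.4507
Step 2: P(H|E) = P(E|H)P(H)/P(E) = 0.2025/0.4507
= 0.4493

0.4493


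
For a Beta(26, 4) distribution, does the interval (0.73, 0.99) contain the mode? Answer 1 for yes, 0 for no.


Mode of Beta(a,b) = (a-1)/(a+b-2)
= (26-1)/(26+4-2) = 0.8929
Check: 0.73 <= 0.8929 <= 0.99?
Result: 1

1


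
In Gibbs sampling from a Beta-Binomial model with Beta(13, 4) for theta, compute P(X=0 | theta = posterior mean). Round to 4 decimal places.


Posterior mean = alpha/(alpha+beta) = 13/17 = 0.7647
P(X=0|theta=mean) = 1 - theta = 0.2353

0.2353


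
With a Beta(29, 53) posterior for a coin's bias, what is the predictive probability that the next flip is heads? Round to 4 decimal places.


The predictive probability equals the posterior mean.
P(next = heads) = alpha / (alpha + beta)
= 29 / 82 = 0.3537

0.3537


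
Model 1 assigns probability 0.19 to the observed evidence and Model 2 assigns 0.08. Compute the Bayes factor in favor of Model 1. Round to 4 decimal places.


BF = P(data|M1) / P(data|M2)
= 0.19 / 0.08 = 2.375

2.375


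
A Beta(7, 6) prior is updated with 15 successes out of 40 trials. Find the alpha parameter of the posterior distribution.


In the Beta-Binomial conjugate update:
alpha_post = alpha_prior + successes
= 7 + 15
= 22

22


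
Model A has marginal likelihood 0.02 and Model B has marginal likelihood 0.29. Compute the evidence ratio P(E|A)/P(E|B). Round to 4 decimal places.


Evidence ratio = P(E|A) / P(E|B)
= 0.02 / 0.29
= 0.069

0.069


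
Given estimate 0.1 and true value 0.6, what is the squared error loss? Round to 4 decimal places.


Squared error = (estimate - true)^2
Difference = -0.5
Loss = -0.5^2 = 0.25

0.25


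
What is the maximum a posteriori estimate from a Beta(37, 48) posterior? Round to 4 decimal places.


The MAP estimate equals the mode of the distribution.
Mode of Beta(a,b) = (a-1)/(a+b-2)
= 36/83
= 0.4337

0.4337


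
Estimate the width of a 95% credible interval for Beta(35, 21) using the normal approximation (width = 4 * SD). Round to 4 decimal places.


For Beta(a,b): Var = ab/((a+b)^2(a+b+1))
Var = 0.0041, SD = 0.0641
Approximate 95% CI width = 4 * 0.0641 = 0.2565

0.2565


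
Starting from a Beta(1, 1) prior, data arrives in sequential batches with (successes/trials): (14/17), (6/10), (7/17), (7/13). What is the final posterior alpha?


In sequential Bayesian updating, we sum all successes.
Total successes = 34
Final alpha = 1 + 34 = 35

35


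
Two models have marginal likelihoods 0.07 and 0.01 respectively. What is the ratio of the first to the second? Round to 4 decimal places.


Evidence ratio = 0.07 / 0.01
= 7.0

7.0


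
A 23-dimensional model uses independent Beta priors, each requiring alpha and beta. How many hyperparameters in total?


Per parameter: 2 (alpha and beta).
Total = 23 * 2 = 46

46


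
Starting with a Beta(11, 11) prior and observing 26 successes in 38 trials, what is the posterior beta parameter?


Posterior beta = prior beta + failures
Failures = 38 - 26 = 12
beta_post = 11 + 12 = 23

23


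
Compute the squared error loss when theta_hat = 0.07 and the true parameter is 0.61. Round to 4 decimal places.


L = (theta_hat - theta_true)^2
= (0.07 - 0.61)^2
= -0.54^2 = 0.2916

0.2916


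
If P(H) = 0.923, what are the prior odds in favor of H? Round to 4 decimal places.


Prior odds = P(H) / (1 - P(H))
= 0.923 / 0.077
= 11.987

11.987


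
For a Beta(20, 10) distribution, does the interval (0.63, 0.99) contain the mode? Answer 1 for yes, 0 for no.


Mode of Beta(a,b) = (a-1)/(a+b-2)
= (20-1)/(20+10-2) = 0.6786
Check: 0.63 <= 0.6786 <= 0.99?
Result: 1

1


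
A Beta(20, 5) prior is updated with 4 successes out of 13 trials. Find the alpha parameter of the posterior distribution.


In the Beta-Binomial conjugate update:
alpha_post = alpha_prior + successes
= 20 + 4
= 24

24
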